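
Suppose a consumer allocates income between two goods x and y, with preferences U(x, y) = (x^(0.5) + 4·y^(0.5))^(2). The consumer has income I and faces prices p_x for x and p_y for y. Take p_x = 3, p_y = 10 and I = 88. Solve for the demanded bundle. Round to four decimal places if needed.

From the CES first-order condition, (1/4)·(y/x)^(0.5) = p_x/p_y.
Solve for the ratio: y/x = [4·p_x/p_y]^(2).
With the ratio pinned down, the budget gives x* = I/(p_x + p_y·(y/x)) and y* = (y/x)·x*.
Numerically y/x = 1.44, so x* = 88/(3 + 10·1.44) = 5.0575 and y* = 1.44·5.0575 = 7.2828.

x* = 5.0575, y* = 7.2828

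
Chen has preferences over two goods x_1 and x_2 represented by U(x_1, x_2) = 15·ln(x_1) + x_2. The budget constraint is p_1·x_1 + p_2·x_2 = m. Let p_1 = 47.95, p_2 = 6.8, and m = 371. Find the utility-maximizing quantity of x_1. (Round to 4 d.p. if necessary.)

x_1* = 2.1272

At the given prices: x_1* = 15·6.8/47.95 = 2.1272.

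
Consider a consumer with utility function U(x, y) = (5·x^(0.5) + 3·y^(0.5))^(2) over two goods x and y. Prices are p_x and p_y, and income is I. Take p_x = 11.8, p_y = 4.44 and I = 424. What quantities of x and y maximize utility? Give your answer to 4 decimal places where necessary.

x* = 18.3631, y* = 46.6925

Substitute y = (y/x)·x into the budget: x* = I/(p_x + p_y·(y/x)).
Numerically y/x = 2.542732, so x* = 424/(11.8 + 4.44·2.542732) = 18.3631 and y* = 2.542732·18.3631 = 46.6925.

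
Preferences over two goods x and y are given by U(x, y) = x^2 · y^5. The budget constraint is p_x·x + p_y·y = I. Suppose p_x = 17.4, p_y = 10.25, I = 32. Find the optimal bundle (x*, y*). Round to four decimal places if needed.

MU_x/MU_y = (2·y)/(5·x); tangency sets this equal to p_x/p_y.
So 2·p_y·y = 5·p_x·x; combined with the budget, a share 2/7 of income goes to x.
Demand: x*(p_x,p_y,I) = 2/7·I/p_x and y* = 5/7·I/p_y.
At p_x=17.4, p_y=10.25, I=32: x* = 2/7·32/17.4 = 0.5255, y* = 2.23.

x* = 0.5255, y* = 2.23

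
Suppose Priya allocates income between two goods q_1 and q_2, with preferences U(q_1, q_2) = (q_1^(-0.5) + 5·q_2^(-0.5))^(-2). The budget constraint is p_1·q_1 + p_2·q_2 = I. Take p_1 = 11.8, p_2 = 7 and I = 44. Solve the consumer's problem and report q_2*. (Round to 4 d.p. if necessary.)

From the CES first-order condition, (1/5)·(q_2/q_1)^(1.5) = p_1/p_2.
Solve for the ratio: q_2/q_1 = [5·p_1/p_2]^(2/3).
With the ratio pinned down, the budget gives q_1* = I/(p_1 + p_2·(q_2/q_1)) and q_2* = (q_2/q_1)·q_1*.
Numerically q_2/q_1 = 4.141611, so q_1* = 44/(11.8 + 7·4.141611) = 1.0787 and q_2* = 4.141611·1.0787 = 4.4674.

q_2* = 4.4674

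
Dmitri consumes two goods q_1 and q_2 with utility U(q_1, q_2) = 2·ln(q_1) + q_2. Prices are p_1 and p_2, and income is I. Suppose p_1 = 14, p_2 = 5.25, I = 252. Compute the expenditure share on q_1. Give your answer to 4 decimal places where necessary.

Set MRS = p_1/p_2: (2/q_1)/1 = p_1/p_2.
So q_1*(p_1,p_2) = 2·p_2/p_1, independent of income; and q_2* = (I − 2·p_2)/p_2.
At the given prices: q_1* = 2·5.25/14 = 0.75, and q_2* = 46.
Expenditure on q_1: 14·0.75 = 10.5; share = 0.0417.

share on q_1 = 0.0417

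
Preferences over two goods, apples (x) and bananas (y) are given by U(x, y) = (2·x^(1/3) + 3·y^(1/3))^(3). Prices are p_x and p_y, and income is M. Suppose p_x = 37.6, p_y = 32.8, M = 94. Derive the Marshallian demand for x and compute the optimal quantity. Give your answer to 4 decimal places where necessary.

x* = 0.8426

Substitute y = (y/x)·x into the budget: x* = M/(p_x + p_y·(y/x)).
Numerically y/x = 2.254799, so x* = 94/(37.6 + 32.8·2.254799) = 0.8426.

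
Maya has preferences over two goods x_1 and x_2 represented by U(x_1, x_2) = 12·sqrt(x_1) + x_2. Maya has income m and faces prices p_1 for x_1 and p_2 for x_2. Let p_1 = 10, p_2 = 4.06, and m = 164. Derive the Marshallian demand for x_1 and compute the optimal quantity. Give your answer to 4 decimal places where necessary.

Set MRS = p_1/p_2: 6·x_1^(−1/2) = p_1/p_2.
Thus x_1* = (6·p_2/p_1)² — independent of m — with the rest of income spent on x_2.
Plugging in: x_1* = (6·4.06/10)² = 5.9341.

x_1* = 5.9341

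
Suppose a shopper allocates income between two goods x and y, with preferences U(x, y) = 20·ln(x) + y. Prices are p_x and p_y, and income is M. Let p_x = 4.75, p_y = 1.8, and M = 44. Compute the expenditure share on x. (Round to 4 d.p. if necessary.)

MU_x = 20/x, MU_y = 1. Tangency: 20/x = p_x/p_y.
So x*(p_x,p_y) = 20·p_y/p_x, independent of income; and y* = (M − 20·p_y)/p_y.
At the given prices: x* = 20·1.8/4.75 = 7.5789, and y* = 4.4444.
Expenditure on x: 4.75·7.5789 = 36; share = 0.8182.

share on x = 0.8182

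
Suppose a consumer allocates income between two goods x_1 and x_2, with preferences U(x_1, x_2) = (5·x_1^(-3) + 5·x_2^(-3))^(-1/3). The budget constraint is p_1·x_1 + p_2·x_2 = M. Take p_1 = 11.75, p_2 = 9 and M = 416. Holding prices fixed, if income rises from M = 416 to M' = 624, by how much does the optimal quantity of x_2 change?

Δx_2* = 10.404

From the CES first-order condition, (x_2/x_1)^(4) = p_1/p_2.
Solve for the ratio: x_2/x_1 = [p_1/p_2]^(0.25).
With the ratio pinned down, the budget gives x_1* = M/(p_1 + p_2·(x_2/x_1)) and x_2* = (x_2/x_1)·x_1*.
Numerically x_2/x_1 = 1.068929, so x_1* = 416/(11.75 + 9·1.068929) = 19.4662 and x_2* = 1.068929·19.4662 = 20.808.
At M' = 624: x_2* = 31.212. Change: 31.212 − 20.808 = 10.404.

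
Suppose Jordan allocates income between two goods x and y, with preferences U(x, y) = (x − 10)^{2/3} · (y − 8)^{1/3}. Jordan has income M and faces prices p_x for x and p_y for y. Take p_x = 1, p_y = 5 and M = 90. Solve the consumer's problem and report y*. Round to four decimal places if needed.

This is Cobb-Douglas in (x−10, y−8): tangency gives 2/3·p_y·(y−8) = 1/3·p_x·(x−10).
After buying the subsistence bundle (10, 8), a share 2/3 of the remaining income goes to x: x* = 10 + 2/3·(M − 10p_x − 8p_y)/p_x.
Discretionary income = 90 − 10·1 − 8·5 = 40; y* = 8 + 1/3·40/5 = 10.6667.

y* = 10.6667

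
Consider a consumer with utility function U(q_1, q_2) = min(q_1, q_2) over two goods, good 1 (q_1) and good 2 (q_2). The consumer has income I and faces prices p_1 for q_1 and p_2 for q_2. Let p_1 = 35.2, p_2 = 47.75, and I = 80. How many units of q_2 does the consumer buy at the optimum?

q_2* = 0.9644

With perfect complements, no substitution: consume in ratio q_1:q_2 = 1:1.
Budget: p_1·q_1 + p_2·q_1 = I, so (p_1 + p_2)·q_1 = I.
Demand: q_1*(p_1,p_2,I) = I/(p_1 + p_2), q_2* = I/(p_1 + p_2).
Here 35.2 + 47.75 = 82.95, giving q_2* = 0.9644.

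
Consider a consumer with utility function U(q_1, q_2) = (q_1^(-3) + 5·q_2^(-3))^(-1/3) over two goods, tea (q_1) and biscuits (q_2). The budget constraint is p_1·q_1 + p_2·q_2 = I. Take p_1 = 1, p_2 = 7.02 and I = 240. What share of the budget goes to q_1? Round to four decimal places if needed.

share on q_1 = 0.1342

With the ratio pinned down, the budget gives q_1* = I/(p_1 + p_2·(q_2/q_1)) and q_2* = (q_2/q_1)·q_1*.
Numerically q_2/q_1 = 0.918667, so q_1* = 240/(1 + 7.02·0.918667) = 32.2189 and q_2* = 0.918667·32.2189 = 29.5984.
Expenditure on q_1: 1·32.2189 = 32.2189; share = 0.1342.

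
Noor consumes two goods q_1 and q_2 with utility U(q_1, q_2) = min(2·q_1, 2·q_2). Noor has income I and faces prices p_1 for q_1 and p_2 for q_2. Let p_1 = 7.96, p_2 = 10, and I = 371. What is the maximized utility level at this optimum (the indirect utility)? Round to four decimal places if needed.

With perfect complements, no substitution: consume in ratio q_1:q_2 = 2:2.
Budget: p_1·q_1 + p_2·q_1 = I, so (2·p_1 + 2·p_2)·q_1 = 2·I.
Demand: q_1*(p_1,p_2,I) = 2·I/(2·p_1 + 2·p_2), q_2* = 2·I/(2·p_1 + 2·p_2).
Here 2·7.96 + 2·10 = 35.92, giving q_1* = 20.657 and q_2* = 20.657.
Utility at the optimum: U(20.657, 20.657) = 41.314.

V = 41.314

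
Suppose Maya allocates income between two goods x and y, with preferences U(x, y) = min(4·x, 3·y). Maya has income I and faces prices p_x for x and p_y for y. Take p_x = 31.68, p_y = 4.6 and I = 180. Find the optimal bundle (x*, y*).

Leontief preferences: the optimum is at the kink where x/3 = y/4, i.e. y = (4/3)·x.
Budget: p_x·x + p_y·(4/3)·x = I, so (3·p_x + 4·p_y)·x = 3·I.
Demand: x*(p_x,p_y,I) = 3·I/(3·p_x + 4·p_y), y* = 4·I/(3·p_x + 4·p_y).
Here 3·31.68 + 4·4.6 = 113.44, giving x* = 4.7602 and y* = 6.347.

x* = 4.7602, y* = 6.347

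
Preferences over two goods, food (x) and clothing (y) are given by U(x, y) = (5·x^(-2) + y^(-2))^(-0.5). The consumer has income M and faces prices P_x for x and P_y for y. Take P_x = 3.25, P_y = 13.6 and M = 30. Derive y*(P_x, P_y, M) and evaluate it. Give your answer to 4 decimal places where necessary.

y* = 1.3301

MU_x ∝ 5·x^(-3), MU_y ∝ y^(-3), so MRS = 5·(y/x)^(3) = P_x/P_y.
Solve for the ratio: y/x = [(1/5)·P_x/P_y]^(1/3).
Substitute y = (y/x)·x into the budget: x* = M/(P_x + P_y·(y/x)).
Numerically y/x = 0.362904, so x* = 30/(3.25 + 13.6·0.362904) = 3.665 and y* = 0.362904·3.665 = 1.3301.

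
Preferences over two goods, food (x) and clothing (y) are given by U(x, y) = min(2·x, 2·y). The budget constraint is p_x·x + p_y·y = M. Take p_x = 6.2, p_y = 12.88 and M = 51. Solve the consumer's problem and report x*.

x* = 2.673

With perfect complements, no substitution: consume in ratio x:y = 2:2.
Budget: p_x·x + p_y·x = M, so (2·p_x + 2·p_y)·x = 2·M.
Demand: x*(p_x,p_y,M) = 2·M/(2·p_x + 2·p_y), y* = 2·M/(2·p_x + 2·p_y).
Here 2·6.2 + 2·12.88 = 38.16, giving x* = 2.673.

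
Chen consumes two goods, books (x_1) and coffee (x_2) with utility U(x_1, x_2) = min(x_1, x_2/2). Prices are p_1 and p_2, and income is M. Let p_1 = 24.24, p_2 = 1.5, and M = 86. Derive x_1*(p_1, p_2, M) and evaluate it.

x_1* = 3.1571

With perfect complements, no substitution: consume in ratio x_1:x_2 = 1:2.
Budget: p_1·x_1 + p_2·2·x_1 = M, so (p_1 + 2·p_2)·x_1 = M.
Demand: x_1*(p_1,p_2,M) = M/(p_1 + 2·p_2), x_2* = 2·M/(p_1 + 2·p_2).
Here 24.24 + 2·1.5 = 27.24, giving x_1* = 3.1571.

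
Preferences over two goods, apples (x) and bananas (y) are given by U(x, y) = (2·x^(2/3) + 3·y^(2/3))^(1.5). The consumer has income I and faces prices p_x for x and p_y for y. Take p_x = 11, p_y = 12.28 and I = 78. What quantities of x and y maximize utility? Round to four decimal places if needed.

x* = 1.9123, y* = 4.6388

Substitute y = (y/x)·x into the budget: x* = I/(p_x + p_y·(y/x)).
Numerically y/x = 2.42581, so x* = 78/(11 + 12.28·2.42581) = 1.9123 and y* = 2.42581·1.9123 = 4.6388.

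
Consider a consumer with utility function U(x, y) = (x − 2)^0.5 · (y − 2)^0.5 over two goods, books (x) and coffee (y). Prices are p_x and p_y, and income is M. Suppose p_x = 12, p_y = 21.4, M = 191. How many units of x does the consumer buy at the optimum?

x* = 7.175

Let x' = x−2, y' = y−2. MRS = y'/x' = p_x/p_y.
After buying the subsistence bundle (2, 2), a share 0.5 of the remaining income goes to x: x* = 2 + 0.5·(M − 2p_x − 2p_y)/p_x.
Discretionary income = 191 − 2·12 − 2·21.4 = 124.2; x* = 2 + 0.5·124.2/12 = 7.175.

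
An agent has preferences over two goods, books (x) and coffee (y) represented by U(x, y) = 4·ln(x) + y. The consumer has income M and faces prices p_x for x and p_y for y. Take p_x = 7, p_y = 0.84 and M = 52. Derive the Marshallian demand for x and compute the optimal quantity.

Set MRS = p_x/p_y: (4/x)/1 = p_x/p_y.
So x*(p_x,p_y) = 4·p_y/p_x, independent of income; and y* = (M − 4·p_y)/p_y.
At the given prices: x* = 4·0.84/7 = 0.48.

x* = 0.48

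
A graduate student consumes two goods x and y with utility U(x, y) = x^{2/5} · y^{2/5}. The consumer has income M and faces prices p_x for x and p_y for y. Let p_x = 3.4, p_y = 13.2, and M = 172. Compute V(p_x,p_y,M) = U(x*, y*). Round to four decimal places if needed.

V = 7.7051

Demand: x*(p_x,p_y,M) = 0.5·M/p_x and y* = 0.5·M/p_y.
At p_x=3.4, p_y=13.2, M=172: x* = 0.5·172/3.4 = 25.2941, y* = 6.5152.
Utility at the optimum: U(25.2941, 6.5152) = 7.7051.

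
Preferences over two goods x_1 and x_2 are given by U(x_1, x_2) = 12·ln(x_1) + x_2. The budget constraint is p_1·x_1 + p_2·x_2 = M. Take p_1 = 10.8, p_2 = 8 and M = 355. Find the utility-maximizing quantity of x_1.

x_1* = 8.8889

At the given prices: x_1* = 12·8/10.8 = 8.8889.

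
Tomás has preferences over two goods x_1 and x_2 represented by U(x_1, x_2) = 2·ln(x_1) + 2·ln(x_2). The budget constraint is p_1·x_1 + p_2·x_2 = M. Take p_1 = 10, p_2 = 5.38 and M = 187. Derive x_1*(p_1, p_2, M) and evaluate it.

Demand: x_1*(p_1,p_2,M) = 0.5·M/p_1 and x_2* = 0.5·M/p_2.
At p_1=10, p_2=5.38, M=187: x_1* = 0.5·187/10 = 9.35.

x_1* = 9.35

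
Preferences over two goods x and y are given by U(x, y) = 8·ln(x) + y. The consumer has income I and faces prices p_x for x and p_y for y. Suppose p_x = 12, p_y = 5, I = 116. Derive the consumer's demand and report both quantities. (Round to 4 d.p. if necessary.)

x* = 3.3333, y* = 15.2

Set MRS = p_x/p_y: (8/x)/1 = p_x/p_y.
So x*(p_x,p_y) = 8·p_y/p_x, independent of income; and y* = (I − 8·p_y)/p_y.
At the given prices: x* = 8·5/12 = 3.3333, and y* = 15.2.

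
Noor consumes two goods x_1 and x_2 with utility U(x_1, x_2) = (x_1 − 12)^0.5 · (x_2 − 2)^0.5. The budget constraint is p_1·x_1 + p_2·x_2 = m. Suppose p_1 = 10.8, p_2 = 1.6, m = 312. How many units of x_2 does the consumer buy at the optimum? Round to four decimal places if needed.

x_2* = 58

This is Cobb-Douglas in (x_1−12, x_2−2): tangency gives 0.5·p_2·(x_2−2) = 0.5·p_1·(x_1−12).
After buying the subsistence bundle (12, 2), a share 0.5 of the remaining income goes to x_1: x_1* = 12 + 0.5·(m − 12p_1 − 2p_2)/p_1.
Discretionary income = 312 − 12·10.8 − 2·1.6 = 179.2; x_2* = 2 + 0.5·179.2/1.6 = 58.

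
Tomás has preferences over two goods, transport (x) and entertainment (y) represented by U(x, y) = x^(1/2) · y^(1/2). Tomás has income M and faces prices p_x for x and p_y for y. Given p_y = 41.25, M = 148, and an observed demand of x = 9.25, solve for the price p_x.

Tangency: MRS = y/x = p_x/p_y.
So 0.5·p_y·y = 0.5·p_x·x; combined with the budget, a share 0.5 of income goes to x.
Demand: x*(p_x,p_y,M) = 0.5·M/p_x and y* = 0.5·M/p_y.
Set x* = 9.25 in the demand function and solve for p_x: p_x = 8.

p_x = 8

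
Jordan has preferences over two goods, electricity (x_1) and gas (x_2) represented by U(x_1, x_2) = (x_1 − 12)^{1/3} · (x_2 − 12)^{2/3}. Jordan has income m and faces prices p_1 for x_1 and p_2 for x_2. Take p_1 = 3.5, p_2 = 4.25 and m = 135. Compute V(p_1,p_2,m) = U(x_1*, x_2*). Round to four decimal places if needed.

MRS = (1/2)·(x_2−12)/(x_1−12). Tangency with p_1/p_2 gives x_2−12 = 2·(p_1/p_2)·(x_1−12).
After buying the subsistence bundle (12, 12), a share 1/3 of the remaining income goes to x_1: x_1* = 12 + 1/3·(m − 12p_1 − 12p_2)/p_1.
Discretionary income = 135 − 12·3.5 − 12·4.25 = 42; x_1* = 12 + 1/3·42/3.5 = 16; x_2* = 12 + 2/3·42/4.25 = 18.5882.
Utility at the optimum: U(16, 18.5882) = 5.5787.

V = 5.5787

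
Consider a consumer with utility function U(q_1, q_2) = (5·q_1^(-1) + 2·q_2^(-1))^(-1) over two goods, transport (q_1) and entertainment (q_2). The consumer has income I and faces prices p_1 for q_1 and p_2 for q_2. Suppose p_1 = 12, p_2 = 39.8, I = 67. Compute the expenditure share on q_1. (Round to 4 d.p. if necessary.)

MU_q_1 ∝ 5·q_1^(-2), MU_q_2 ∝ 2·q_2^(-2), so MRS = (5/2)·(q_2/q_1)^(2) = p_1/p_2.
Solve for the ratio: q_2/q_1 = [(2/5)·p_1/p_2]^(0.5).
Substitute q_2 = (q_2/q_1)·q_1 into the budget: q_1* = I/(p_1 + p_2·(q_2/q_1)).
Numerically q_2/q_1 = 0.347279, so q_1* = 67/(12 + 39.8·0.347279) = 2.5947 and q_2* = 0.347279·2.5947 = 0.9011.
Expenditure on q_1: 12·2.5947 = 31.1366; share = 0.4647.

share on q_1 = 0.4647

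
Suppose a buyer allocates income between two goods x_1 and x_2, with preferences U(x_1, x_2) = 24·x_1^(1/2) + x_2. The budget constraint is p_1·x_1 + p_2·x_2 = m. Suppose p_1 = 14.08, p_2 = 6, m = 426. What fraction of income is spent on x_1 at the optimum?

Utility is quasi-linear in x_2; the FOC for x_1 is 12/√x_1 = p_1/p_2.
Solve: √x_1 = 12·p_2/p_1, so x_1*(p_1,p_2) = (12·p_2/p_1)², and x_2* = (m − p_1·x_1*)/p_2.
Plugging in: x_1* = (12·6/14.08)² = 26.1493, x_2* = 9.6364.
Expenditure on x_1: 14.08·26.1493 = 368.1818; share = 0.8643.

share on x_1 = 0.8643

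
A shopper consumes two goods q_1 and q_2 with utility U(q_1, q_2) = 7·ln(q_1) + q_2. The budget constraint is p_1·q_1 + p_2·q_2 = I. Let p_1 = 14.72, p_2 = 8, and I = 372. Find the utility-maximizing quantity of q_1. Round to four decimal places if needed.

q_1* = 3.8043

Set MRS = p_1/p_2: (7/q_1)/1 = p_1/p_2.
So q_1*(p_1,p_2) = 7·p_2/p_1, independent of income; and q_2* = (I − 7·p_2)/p_2.
At the given prices: q_1* = 7·8/14.72 = 3.8043.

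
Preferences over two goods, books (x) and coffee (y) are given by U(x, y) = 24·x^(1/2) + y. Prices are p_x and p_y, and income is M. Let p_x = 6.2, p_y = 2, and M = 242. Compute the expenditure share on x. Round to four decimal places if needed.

Set MRS = p_x/p_y: 12·x^(−1/2) = p_x/p_y.
Solve: √x = 12·p_y/p_x, so x*(p_x,p_y) = (12·p_y/p_x)², and y* = (M − p_x·x*)/p_y.
Plugging in: x* = (12·2/6.2)² = 14.9844, y* = 74.5484.
Expenditure on x: 6.2·14.9844 = 92.9032; share = 0.3839.

share on x = 0.3839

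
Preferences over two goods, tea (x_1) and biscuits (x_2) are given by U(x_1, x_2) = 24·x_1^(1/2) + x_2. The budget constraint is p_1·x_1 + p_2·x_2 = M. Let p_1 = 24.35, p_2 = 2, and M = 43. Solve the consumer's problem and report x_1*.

MU_x_1 = 12/√x_1, MU_x_2 = 1. Tangency: 12/√x_1 = p_1/p_2.
Thus x_1* = (12·p_2/p_1)² — independent of M — with the rest of income spent on x_2.
Plugging in: x_1* = (12·2/24.35)² = 0.9715.

x_1* = 0.9715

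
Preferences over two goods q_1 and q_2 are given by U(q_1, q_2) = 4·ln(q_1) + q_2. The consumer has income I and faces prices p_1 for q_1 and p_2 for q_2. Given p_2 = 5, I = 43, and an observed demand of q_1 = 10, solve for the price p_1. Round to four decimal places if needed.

Set MRS = p_1/p_2: (4/q_1)/1 = p_1/p_2.
So q_1*(p_1,p_2) = 4·p_2/p_1, independent of income; and q_2* = (I − 4·p_2)/p_2.
Set q_1* = 10 in the demand function and solve for p_1: p_1 = 2.

p_1 = 2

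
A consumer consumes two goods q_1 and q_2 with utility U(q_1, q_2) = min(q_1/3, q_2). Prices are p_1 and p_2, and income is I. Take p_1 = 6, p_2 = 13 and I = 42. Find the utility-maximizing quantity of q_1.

Leontief preferences: the optimum is at the kink where q_1/3 = q_2/1, i.e. q_2 = (1/3)·q_1.
Budget: p_1·q_1 + p_2·(1/3)·q_1 = I, so (3·p_1 + p_2)·q_1 = 3·I.
Demand: q_1*(p_1,p_2,I) = 3·I/(3·p_1 + p_2), q_2* = I/(3·p_1 + p_2).
Here 3·6 + 13 = 31, giving q_1* = 4.0645.

q_1* = 4.0645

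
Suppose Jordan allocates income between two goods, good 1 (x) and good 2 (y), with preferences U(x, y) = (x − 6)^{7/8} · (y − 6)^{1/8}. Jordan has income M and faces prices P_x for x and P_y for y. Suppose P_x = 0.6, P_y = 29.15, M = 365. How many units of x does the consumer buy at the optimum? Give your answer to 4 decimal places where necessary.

x* = 277.9792

Substituting into the budget: x* = 6 + 0.875·(M − 6·P_x − 6·P_y)/P_x, and y* = 6 + 0.125·(…)/P_y.
Discretionary income = 365 − 6·0.6 − 6·29.15 = 186.5; x* = 6 + 0.875·186.5/0.6 = 277.9792.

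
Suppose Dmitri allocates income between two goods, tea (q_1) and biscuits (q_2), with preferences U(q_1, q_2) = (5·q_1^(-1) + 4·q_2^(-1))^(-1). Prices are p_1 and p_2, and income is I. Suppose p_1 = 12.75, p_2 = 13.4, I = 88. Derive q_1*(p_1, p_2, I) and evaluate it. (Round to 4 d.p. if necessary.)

From the CES first-order condition, (5/4)·(q_2/q_1)^(2) = p_1/p_2.
Hence q_2/q_1 = ((4/5)·p_1/p_2)^(1/(2)), i.e. raised to the 0.5 power.
Substitute q_2 = (q_2/q_1)·q_1 into the budget: q_1* = I/(p_1 + p_2·(q_2/q_1)).
Numerically q_2/q_1 = 0.872464, so q_1* = 88/(12.75 + 13.4·0.872464) = 3.6005.

q_1* = 3.6005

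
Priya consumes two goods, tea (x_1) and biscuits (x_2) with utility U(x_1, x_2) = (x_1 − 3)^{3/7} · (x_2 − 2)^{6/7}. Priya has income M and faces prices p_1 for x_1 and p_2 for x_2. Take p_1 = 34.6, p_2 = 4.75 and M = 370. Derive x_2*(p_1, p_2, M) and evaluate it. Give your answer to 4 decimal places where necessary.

This is Cobb-Douglas in (x_1−3, x_2−2): tangency gives 3/7·p_2·(x_2−2) = 6/7·p_1·(x_1−3).
Substituting into the budget: x_1* = 3 + 1/3·(M − 3·p_1 − 2·p_2)/p_1, and x_2* = 2 + 2/3·(…)/p_2.
Discretionary income = 370 − 3·34.6 − 2·4.75 = 256.7; x_2* = 2 + 2/3·256.7/4.75 = 38.0281.

x_2* = 38.0281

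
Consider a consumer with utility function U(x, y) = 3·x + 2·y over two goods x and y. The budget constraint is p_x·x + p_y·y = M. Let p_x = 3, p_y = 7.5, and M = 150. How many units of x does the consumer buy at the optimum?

x* = 50

Linear utility — the consumer picks whichever good has higher MU/price: 3/3 = 1 vs 2/7.5 = 0.2667.
x gives more utility per dollar, so spend all income on x: x* = M/p_x, y* = 0.
Numerically: x* = 50, y* = 0.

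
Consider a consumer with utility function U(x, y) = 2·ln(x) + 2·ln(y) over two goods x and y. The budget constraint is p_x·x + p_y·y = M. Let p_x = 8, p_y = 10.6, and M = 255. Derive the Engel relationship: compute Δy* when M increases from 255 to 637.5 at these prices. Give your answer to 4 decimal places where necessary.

Δy* = 18.0425

Demand: x*(p_x,p_y,M) = 0.5·M/p_x and y* = 0.5·M/p_y.
At p_x=8, p_y=10.6, M=255: y* = 0.5·255/10.6 = 12.0283.
At M' = 637.5: y* = 30.0708. Change: 30.0708 − 12.0283 = 18.0425.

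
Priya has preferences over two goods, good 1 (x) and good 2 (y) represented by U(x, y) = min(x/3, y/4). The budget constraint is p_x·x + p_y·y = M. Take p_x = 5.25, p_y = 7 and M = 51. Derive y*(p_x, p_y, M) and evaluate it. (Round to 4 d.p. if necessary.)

y* = 4.6629

Leontief preferences: the optimum is at the kink where x/3 = y/4, i.e. y = (4/3)·x.
Budget: p_x·x + p_y·(4/3)·x = M, so (3·p_x + 4·p_y)·x = 3·M.
Demand: x*(p_x,p_y,M) = 3·M/(3·p_x + 4·p_y), y* = 4·M/(3·p_x + 4·p_y).
Here 3·5.25 + 4·7 = 43.75, giving y* = 4.6629.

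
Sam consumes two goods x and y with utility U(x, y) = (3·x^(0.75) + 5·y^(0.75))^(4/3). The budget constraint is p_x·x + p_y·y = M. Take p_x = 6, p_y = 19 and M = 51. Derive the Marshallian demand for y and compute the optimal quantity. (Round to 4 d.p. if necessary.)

From the CES first-order condition, (3/5)·(y/x)^(0.25) = p_x/p_y.
Hence y/x = ((5/3)·p_x/p_y)^(1/(0.25)), i.e. raised to the 4 power.
With the ratio pinned down, the budget gives x* = M/(p_x + p_y·(y/x)) and y* = (y/x)·x*.
Numerically y/x = 0.076734, so x* = 51/(6 + 19·0.076734) = 6.8384 and y* = 0.076734·6.8384 = 0.5247.

y* = 0.5247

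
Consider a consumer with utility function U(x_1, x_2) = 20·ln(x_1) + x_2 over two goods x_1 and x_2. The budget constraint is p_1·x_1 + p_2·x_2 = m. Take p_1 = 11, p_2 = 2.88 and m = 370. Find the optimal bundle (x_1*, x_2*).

x_1* = 5.2364, x_2* = 108.4722

So x_1*(p_1,p_2) = 20·p_2/p_1, independent of income; and x_2* = (m − 20·p_2)/p_2.
At the given prices: x_1* = 20·2.88/11 = 5.2364, and x_2* = 108.4722.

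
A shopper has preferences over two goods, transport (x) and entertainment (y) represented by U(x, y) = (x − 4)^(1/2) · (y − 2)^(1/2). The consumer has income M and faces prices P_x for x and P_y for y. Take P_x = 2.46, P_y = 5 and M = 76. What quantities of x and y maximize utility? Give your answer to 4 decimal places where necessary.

x* = 15.4146, y* = 7.616

MRS = (y−2)/(x−4). Tangency with P_x/P_y gives y−2 = (P_x/P_y)·(x−4).
Substituting into the budget: x* = 4 + 0.5·(M − 4·P_x − 2·P_y)/P_x, and y* = 2 + 0.5·(…)/P_y.
Discretionary income = 76 − 4·2.46 − 2·5 = 56.16; x* = 4 + 0.5·56.16/2.46 = 15.4146; y* = 2 + 0.5·56.16/5 = 7.616.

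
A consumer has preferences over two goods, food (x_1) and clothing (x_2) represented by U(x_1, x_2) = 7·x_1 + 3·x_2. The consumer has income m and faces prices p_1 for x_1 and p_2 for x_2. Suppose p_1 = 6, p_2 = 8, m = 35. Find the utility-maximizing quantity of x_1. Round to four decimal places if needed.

Linear utility — the consumer picks whichever good has higher MU/price: 7/6 = 1.1667 vs 3/8 = 0.375.
x_1 gives more utility per dollar, so spend all income on x_1: x_1* = m/p_1, x_2* = 0.
Numerically: x_1* = 5.8333, x_2* = 0.

x_1* = 5.8333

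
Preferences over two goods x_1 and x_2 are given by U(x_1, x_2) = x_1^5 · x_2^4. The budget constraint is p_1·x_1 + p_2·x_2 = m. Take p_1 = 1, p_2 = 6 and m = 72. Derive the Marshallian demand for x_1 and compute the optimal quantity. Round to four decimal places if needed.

x_1* = 40

Demand: x_1*(p_1,p_2,m) = 5/9·m/p_1 and x_2* = 4/9·m/p_2.
At p_1=1, p_2=6, m=72: x_1* = 5/9·72/1 = 40.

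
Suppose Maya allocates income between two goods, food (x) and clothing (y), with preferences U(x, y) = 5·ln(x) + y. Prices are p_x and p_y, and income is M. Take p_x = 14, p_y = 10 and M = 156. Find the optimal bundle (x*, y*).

MU_x = 5/x, MU_y = 1. Tangency: 5/x = p_x/p_y.
So x*(p_x,p_y) = 5·p_y/p_x, independent of income; and y* = (M − 5·p_y)/p_y.
At the given prices: x* = 5·10/14 = 3.5714, and y* = 10.6.

x* = 3.5714, y* = 10.6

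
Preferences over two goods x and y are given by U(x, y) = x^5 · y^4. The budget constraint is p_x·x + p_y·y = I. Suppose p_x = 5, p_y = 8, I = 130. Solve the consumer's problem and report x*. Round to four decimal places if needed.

x* = 14.4444

Tangency: MRS = (5/4)·y/x = p_x/p_y.
So 5·p_y·y = 4·p_x·x; combined with the budget, a share 5/9 of income goes to x.
Demand: x*(p_x,p_y,I) = 5/9·I/p_x and y* = 4/9·I/p_y.
At p_x=5, p_y=8, I=130: x* = 5/9·130/5 = 14.4444.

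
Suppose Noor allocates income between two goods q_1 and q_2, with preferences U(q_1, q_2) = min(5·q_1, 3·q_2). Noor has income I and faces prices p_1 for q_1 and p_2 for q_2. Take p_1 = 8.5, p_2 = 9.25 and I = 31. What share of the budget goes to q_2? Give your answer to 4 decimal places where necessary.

Demand: q_1*(p_1,p_2,I) = 3·I/(3·p_1 + 5·p_2), q_2* = 5·I/(3·p_1 + 5·p_2).
Here 3·8.5 + 5·9.25 = 71.75, giving q_1* = 1.2962 and q_2* = 2.1603.
Expenditure on q_2: 9.25·2.1603 = 19.9826; share = 0.6446.

share on q_2 = 0.6446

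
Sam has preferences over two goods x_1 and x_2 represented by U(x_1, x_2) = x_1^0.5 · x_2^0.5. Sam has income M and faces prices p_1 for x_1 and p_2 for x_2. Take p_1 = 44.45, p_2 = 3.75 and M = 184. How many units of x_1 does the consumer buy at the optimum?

MU_x_1/MU_x_2 = (0.5·x_2)/(0.5·x_1); tangency sets this equal to p_1/p_2.
Rearranging, p_2·x_2 = p_1·x_1. Substituting into the budget gives p_1·x_1·(1 + 1) = M.
Demand: x_1*(p_1,p_2,M) = 0.5·M/p_1 and x_2* = 0.5·M/p_2.
At p_1=44.45, p_2=3.75, M=184: x_1* = 0.5·184/44.45 = 2.0697.

x_1* = 2.0697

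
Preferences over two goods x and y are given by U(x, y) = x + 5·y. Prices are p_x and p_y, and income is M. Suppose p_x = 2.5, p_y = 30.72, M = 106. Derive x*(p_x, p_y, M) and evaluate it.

Linear utility — the consumer picks whichever good has higher MU/price: 1/2.5 = 0.4 vs 5/30.72 = 0.1628.
x gives more utility per dollar, so spend all income on x: x* = M/p_x, y* = 0.
Numerically: x* = 42.4, y* = 0.

x* = 42.4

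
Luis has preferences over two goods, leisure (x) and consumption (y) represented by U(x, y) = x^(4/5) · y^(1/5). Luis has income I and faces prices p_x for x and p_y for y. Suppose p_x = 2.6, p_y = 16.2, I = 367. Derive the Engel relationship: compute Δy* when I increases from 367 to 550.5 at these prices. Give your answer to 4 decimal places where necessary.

At p_x=2.6, p_y=16.2, I=367: y* = 0.2·367/16.2 = 4.5309.
At I' = 550.5: y* = 6.7963. Change: 6.7963 − 4.5309 = 2.2654.

Δy* = 2.2654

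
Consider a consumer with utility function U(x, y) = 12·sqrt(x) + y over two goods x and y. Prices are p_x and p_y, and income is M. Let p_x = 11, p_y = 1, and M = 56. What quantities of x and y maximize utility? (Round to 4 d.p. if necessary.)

Set MRS = p_x/p_y: 6·x^(−1/2) = p_x/p_y.
Solve: √x = 6·p_y/p_x, so x*(p_x,p_y) = (6·p_y/p_x)², and y* = (M − p_x·x*)/p_y.
Plugging in: x* = (6·1/11)² = 0.2975, y* = 52.7273.

x* = 0.2975, y* = 52.7273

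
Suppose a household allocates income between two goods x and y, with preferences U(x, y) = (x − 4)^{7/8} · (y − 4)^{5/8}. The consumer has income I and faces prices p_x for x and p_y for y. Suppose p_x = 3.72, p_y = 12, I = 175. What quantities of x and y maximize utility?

x* = 21.5815, y* = 7.8931

Substituting into the budget: x* = 4 + 7/12·(I − 4·p_x − 4·p_y)/p_x, and y* = 4 + 5/12·(…)/p_y.
Discretionary income = 175 − 4·3.72 − 4·12 = 112.12; x* = 4 + 7/12·112.12/3.72 = 21.5815; y* = 4 + 5/12·112.12/12 = 7.8931.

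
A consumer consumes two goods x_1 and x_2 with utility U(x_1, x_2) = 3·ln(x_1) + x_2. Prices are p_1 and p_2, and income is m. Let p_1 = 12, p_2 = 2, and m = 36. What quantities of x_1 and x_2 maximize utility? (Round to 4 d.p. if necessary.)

x_1* = 0.5, x_2* = 15

Set MRS = p_1/p_2: (3/x_1)/1 = p_1/p_2.
So x_1*(p_1,p_2) = 3·p_2/p_1, independent of income; and x_2* = (m − 3·p_2)/p_2.
At the given prices: x_1* = 3·2/12 = 0.5, and x_2* = 15.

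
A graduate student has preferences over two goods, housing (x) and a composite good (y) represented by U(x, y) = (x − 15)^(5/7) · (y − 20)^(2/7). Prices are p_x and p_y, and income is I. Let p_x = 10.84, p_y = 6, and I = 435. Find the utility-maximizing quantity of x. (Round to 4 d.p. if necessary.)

MRS = (5/2)·(y−20)/(x−15). Tangency with p_x/p_y gives y−20 = (2/5)·(p_x/p_y)·(x−15).
Substituting into the budget: x* = 15 + 5/7·(I − 15·p_x − 20·p_y)/p_x, and y* = 20 + 2/7·(…)/p_y.
Discretionary income = 435 − 15·10.84 − 20·6 = 152.4; x* = 15 + 5/7·152.4/10.84 = 25.0422.

x* = 25.0422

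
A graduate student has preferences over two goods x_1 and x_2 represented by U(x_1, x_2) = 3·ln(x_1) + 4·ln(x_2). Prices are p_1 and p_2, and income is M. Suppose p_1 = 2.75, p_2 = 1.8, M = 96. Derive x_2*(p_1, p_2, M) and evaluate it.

The MRS is (3/4)·x_2/x_1. Set MRS = p_1/p_2.
So 3·p_2·x_2 = 4·p_1·x_1; combined with the budget, a share 3/7 of income goes to x_1.
Demand: x_1*(p_1,p_2,M) = 3/7·M/p_1 and x_2* = 4/7·M/p_2.
At p_1=2.75, p_2=1.8, M=96: x_2* = 4/7·96/1.8 = 30.4762.

x_2* = 30.4762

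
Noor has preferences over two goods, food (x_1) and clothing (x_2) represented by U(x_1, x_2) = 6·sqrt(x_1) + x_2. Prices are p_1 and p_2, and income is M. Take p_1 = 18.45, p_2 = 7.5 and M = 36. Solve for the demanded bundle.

MU_x_1 = 3/√x_1, MU_x_2 = 1. Tangency: 3/√x_1 = p_1/p_2.
Solve: √x_1 = 3·p_2/p_1, so x_1*(p_1,p_2) = (3·p_2/p_1)², and x_2* = (M − p_1·x_1*)/p_2.
Plugging in: x_1* = (3·7.5/18.45)² = 1.4872, x_2* = 1.1415.

x_1* = 1.4872, x_2* = 1.1415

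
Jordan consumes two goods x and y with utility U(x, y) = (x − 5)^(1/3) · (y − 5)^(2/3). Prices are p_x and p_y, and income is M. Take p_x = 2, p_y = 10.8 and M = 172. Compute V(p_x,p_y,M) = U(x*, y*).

MRS = (1/2)·(y−5)/(x−5). Tangency with p_x/p_y gives y−5 = 2·(p_x/p_y)·(x−5).
After buying the subsistence bundle (5, 5), a share 1/3 of the remaining income goes to x: x* = 5 + 1/3·(M − 5p_x − 5p_y)/p_x.
Discretionary income = 172 − 5·2 − 5·10.8 = 108; x* = 5 + 1/3·108/2 = 23; y* = 5 + 2/3·108/10.8 = 11.6667.
Utility at the optimum: U(23, 11.6667) = 9.2832.

V = 9.2832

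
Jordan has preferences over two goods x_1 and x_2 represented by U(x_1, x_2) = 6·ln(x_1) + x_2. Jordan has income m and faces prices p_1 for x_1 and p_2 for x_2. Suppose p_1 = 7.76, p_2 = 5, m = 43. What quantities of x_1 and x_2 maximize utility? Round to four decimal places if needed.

x_1* = 3.866, x_2* = 2.6

Set MRS = p_1/p_2: (6/x_1)/1 = p_1/p_2.
So x_1*(p_1,p_2) = 6·p_2/p_1, independent of income; and x_2* = (m − 6·p_2)/p_2.
At the given prices: x_1* = 6·5/7.76 = 3.866, and x_2* = 2.6.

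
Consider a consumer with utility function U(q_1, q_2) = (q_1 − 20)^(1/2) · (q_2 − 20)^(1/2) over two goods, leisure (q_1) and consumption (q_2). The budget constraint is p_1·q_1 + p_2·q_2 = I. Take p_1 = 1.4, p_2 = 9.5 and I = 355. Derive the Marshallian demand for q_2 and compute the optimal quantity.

MRS = (q_2−20)/(q_1−20). Tangency with p_1/p_2 gives q_2−20 = (p_1/p_2)·(q_1−20).
Substituting into the budget: q_1* = 20 + 0.5·(I − 20·p_1 − 20·p_2)/p_1, and q_2* = 20 + 0.5·(…)/p_2.
Discretionary income = 355 − 20·1.4 − 20·9.5 = 137; q_2* = 20 + 0.5·137/9.5 = 27.2105.

q_2* = 27.2105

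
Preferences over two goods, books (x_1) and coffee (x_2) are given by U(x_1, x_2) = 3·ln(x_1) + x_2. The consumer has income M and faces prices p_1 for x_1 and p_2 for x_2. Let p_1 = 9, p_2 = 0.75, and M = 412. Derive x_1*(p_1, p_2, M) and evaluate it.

MU_x_1 = 3/x_1, MU_x_2 = 1. Tangency: 3/x_1 = p_1/p_2.
So x_1*(p_1,p_2) = 3·p_2/p_1, independent of income; and x_2* = (M − 3·p_2)/p_2.
At the given prices: x_1* = 3·0.75/9 = 0.25.

x_1* = 0.25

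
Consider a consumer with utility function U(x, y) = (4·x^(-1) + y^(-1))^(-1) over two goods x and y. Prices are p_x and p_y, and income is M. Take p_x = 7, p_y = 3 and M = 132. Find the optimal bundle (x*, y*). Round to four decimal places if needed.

x* = 14.2069, y* = 10.8507

Numerically y/x = 0.763763, so x* = 132/(7 + 3·0.763763) = 14.2069 and y* = 0.763763·14.2069 = 10.8507.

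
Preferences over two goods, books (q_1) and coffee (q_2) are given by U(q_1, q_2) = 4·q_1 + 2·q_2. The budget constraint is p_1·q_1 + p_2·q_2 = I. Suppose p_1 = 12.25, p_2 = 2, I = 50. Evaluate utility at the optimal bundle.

V = 50

Linear utility — the consumer picks whichever good has higher MU/price: 4/12.25 = 0.3265 vs 2/2 = 1.
q_2 gives more utility per dollar, so spend all income on q_2: q_2* = I/p_2, q_1* = 0.
Numerically: q_1* = 0, q_2* = 25.
Utility at the optimum: U(0, 25) = 50.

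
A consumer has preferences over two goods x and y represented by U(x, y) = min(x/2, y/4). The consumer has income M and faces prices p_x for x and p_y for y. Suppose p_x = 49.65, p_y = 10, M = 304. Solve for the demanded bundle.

x* = 4.3647, y* = 8.7294

With perfect complements, no substitution: consume in ratio x:y = 2:4.
Budget: p_x·x + p_y·2·x = M, so (2·p_x + 4·p_y)·x = 2·M.
Demand: x*(p_x,p_y,M) = 2·M/(2·p_x + 4·p_y), y* = 4·M/(2·p_x + 4·p_y).
Here 2·49.65 + 4·10 = 139.3, giving x* = 4.3647 and y* = 8.7294.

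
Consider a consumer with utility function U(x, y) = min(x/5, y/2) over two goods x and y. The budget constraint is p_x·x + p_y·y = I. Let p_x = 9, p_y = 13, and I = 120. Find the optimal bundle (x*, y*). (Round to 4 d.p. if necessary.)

With perfect complements, no substitution: consume in ratio x:y = 5:2.
Budget: p_x·x + p_y·(2/5)·x = I, so (5·p_x + 2·p_y)·x = 5·I.
Demand: x*(p_x,p_y,I) = 5·I/(5·p_x + 2·p_y), y* = 2·I/(5·p_x + 2·p_y).
Here 5·9 + 2·13 = 71, giving x* = 8.4507 and y* = 3.3803.

x* = 8.4507, y* = 3.3803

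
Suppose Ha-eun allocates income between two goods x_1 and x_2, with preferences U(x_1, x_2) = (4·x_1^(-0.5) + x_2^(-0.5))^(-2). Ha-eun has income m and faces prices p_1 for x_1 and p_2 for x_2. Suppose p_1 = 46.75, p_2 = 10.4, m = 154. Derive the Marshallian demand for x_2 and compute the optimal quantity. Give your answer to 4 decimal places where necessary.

x_2* = 2.8704

MU_x_1 ∝ 4·x_1^(-1.5), MU_x_2 ∝ x_2^(-1.5), so MRS = 4·(x_2/x_1)^(1.5) = p_1/p_2.
Solve for the ratio: x_2/x_1 = [(1/4)·p_1/p_2]^(2/3).
With the ratio pinned down, the budget gives x_1* = m/(p_1 + p_2·(x_2/x_1)) and x_2* = (x_2/x_1)·x_1*.
Numerically x_2/x_1 = 1.080917, so x_1* = 154/(46.75 + 10.4·1.080917) = 2.6556 and x_2* = 1.080917·2.6556 = 2.8704.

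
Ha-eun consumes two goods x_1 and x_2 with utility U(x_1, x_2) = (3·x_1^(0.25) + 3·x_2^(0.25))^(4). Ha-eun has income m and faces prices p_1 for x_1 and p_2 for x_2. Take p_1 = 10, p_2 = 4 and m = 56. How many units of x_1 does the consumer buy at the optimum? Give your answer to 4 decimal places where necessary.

Numerically x_2/x_1 = 3.393022, so x_1* = 56/(10 + 4·3.393022) = 2.3757.

x_1* = 2.3757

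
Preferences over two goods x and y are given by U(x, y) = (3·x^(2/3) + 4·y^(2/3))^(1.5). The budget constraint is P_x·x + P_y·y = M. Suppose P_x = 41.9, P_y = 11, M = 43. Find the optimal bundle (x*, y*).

MU_x ∝ 3·x^(-1/3), MU_y ∝ 4·y^(-1/3), so MRS = (3/4)·(y/x)^(1/3) = P_x/P_y.
Solve for the ratio: y/x = [(4/3)·P_x/P_y]^(3).
With the ratio pinned down, the budget gives x* = M/(P_x + P_y·(y/x)) and y* = (y/x)·x*.
Numerically y/x = 131.002693, so x* = 43/(41.9 + 11·131.002693) = 0.029 and y* = 131.002693·0.029 = 3.7986.

x* = 0.029, y* = 3.7986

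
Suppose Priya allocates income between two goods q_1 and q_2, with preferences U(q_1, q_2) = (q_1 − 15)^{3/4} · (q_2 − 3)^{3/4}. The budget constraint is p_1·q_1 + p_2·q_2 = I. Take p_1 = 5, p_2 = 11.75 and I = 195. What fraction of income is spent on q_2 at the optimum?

Discretionary income = 195 − 15·5 − 3·11.75 = 84.75; q_1* = 15 + 0.5·84.75/5 = 23.475; q_2* = 3 + 0.5·84.75/11.75 = 6.6064.
Expenditure on q_2: 11.75·6.6064 = 77.625; share = 0.3981.

share on q_2 = 0.3981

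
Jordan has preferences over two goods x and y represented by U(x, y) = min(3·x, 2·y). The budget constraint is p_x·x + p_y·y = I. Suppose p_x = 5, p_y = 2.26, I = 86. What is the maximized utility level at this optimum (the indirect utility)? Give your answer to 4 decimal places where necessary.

V = 30.7509

With perfect complements, no substitution: consume in ratio x:y = 2:3.
Budget: p_x·x + p_y·(3/2)·x = I, so (2·p_x + 3·p_y)·x = 2·I.
Demand: x*(p_x,p_y,I) = 2·I/(2·p_x + 3·p_y), y* = 3·I/(2·p_x + 3·p_y).
Here 2·5 + 3·2.26 = 16.78, giving x* = 10.2503 and y* = 15.3754.
Utility at the optimum: U(10.2503, 15.3754) = 30.7509.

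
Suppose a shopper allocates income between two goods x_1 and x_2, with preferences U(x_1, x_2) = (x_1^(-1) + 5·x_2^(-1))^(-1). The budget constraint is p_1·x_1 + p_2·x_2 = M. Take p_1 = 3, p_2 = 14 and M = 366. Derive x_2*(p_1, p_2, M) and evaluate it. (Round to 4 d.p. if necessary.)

MRS = MU_x_1/MU_x_2 = (1/5)·(x_2/x_1)^(2). Set equal to p_1/p_2.
Hence x_2/x_1 = (5·p_1/p_2)^(1/(2)), i.e. raised to the 0.5 power.
With the ratio pinned down, the budget gives x_1* = M/(p_1 + p_2·(x_2/x_1)) and x_2* = (x_2/x_1)·x_1*.
Numerically x_2/x_1 = 1.035098, so x_1* = 366/(3 + 14·1.035098) = 20.9246 and x_2* = 1.035098·20.9246 = 21.659.

x_2* = 21.659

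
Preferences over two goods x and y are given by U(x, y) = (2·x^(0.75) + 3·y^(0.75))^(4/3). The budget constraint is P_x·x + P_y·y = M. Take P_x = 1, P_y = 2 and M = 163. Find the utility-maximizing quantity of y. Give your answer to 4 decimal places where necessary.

MU_x ∝ 2·x^(-0.25), MU_y ∝ 3·y^(-0.25), so MRS = (2/3)·(y/x)^(0.25) = P_x/P_y.
Solve for the ratio: y/x = [(3/2)·P_x/P_y]^(4).
With the ratio pinned down, the budget gives x* = M/(P_x + P_y·(y/x)) and y* = (y/x)·x*.
Numerically y/x = 0.316406, so x* = 163/(1 + 2·0.316406) = 99.8278 and y* = 0.316406·99.8278 = 31.5861.

y* = 31.5861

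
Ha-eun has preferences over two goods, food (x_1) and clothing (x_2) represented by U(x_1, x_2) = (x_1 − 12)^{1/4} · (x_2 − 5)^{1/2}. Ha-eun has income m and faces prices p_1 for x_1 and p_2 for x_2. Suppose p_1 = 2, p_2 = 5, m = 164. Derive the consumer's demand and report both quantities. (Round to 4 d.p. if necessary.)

This is Cobb-Douglas in (x_1−12, x_2−5): tangency gives 0.25·p_2·(x_2−5) = 0.5·p_1·(x_1−12).
After buying the subsistence bundle (12, 5), a share 1/3 of the remaining income goes to x_1: x_1* = 12 + 1/3·(m − 12p_1 − 5p_2)/p_1.
Discretionary income = 164 − 12·2 − 5·5 = 115; x_1* = 12 + 1/3·115/2 = 31.1667; x_2* = 5 + 2/3·115/5 = 20.3333.

x_1* = 31.1667, x_2* = 20.3333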